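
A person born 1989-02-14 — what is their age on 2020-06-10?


Birth: 1989-02-14
Reference: 2020-06-10
Year difference: 2020 - 1989 = 31

31 years old


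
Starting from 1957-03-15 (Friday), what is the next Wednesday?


Current: Friday
Target: Wednesday
Days ahead: 5

Next Wednesday: 1957-03-20


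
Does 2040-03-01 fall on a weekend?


Anchor: Jan 1, 2040. With p = 2040 - 1 = 2039: (p + p//4 - p//100 + p//400) mod 7 = (2039 + 509 - 20 + 5) mod 7 = 2533 mod 7 = 6 -> Sunday (Mon=0 ... Sun=6)
Day of year: 61; offset = 60
Weekday index = (6 + 60) mod 7 = 3 -> Thursday
Weekend days: Saturday, Sunday

No


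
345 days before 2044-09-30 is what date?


Start: 2044-09-30, subtract 345 days
Back 30 days from September 30 reaches August 31, 2044 -> 315 left
August 2044 has 31 days -> back to July 31, 2044 -> 284 left
July 2044 has 31 days -> back to June 30, 2044 -> 253 left
June 2044 has 30 days -> back to May 31, 2044 -> 223 left
May 2044 has 31 days -> back to April 30, 2044 -> 192 left
April 2044 has 30 days -> back to March 31, 2044 -> 162 left
March 2044 has 31 days -> back to February 29, 2044 -> 131 left
February 2044 has 29 days -> back to January 31, 2044 -> 102 left
January 2044 has 31 days -> back to December 31, 2043 -> 71 left
December 2043 has 31 days -> back to November 30, 2043 -> 40 left
November 2043 has 30 days -> back to October 31, 2043 -> 10 left
October 2043: 31 - 10 = 21 -> lands on October 21

Result: 2043-10-21


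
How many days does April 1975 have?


April 1975

30 days


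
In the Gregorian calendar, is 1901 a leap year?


Gregorian leap year rule: divisible by 4, but not by 100, unless also by 400.
1901 is not divisible by 4 -> not a leap year

No


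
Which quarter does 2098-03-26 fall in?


Month: March (month 3)
Q1: Jan-Mar, Q2: Apr-Jun, Q3: Jul-Sep, Q4: Oct-Dec

Q1


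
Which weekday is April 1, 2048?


Target: April 1, 2048
Anchor: Jan 1, 2048. With p = 2048 - 1 = 2047: (p + p//4 - p//100 + p//400) mod 7 = (2047 + 511 - 20 + 5) mod 7 = 2543 mod 7 = 2 -> Wednesday (Mon=0 ... Sun=6)
Days before April (Jan-Mar): 91 days
Weekday index = (2 + 91) mod 7 = 2

Wednesday


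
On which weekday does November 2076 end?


November 2076 has 30 days
Anchor: Jan 1, 2076. With p = 2076 - 1 = 2075: (p + p//4 - p//100 + p//400) mod 7 = (2075 + 518 - 20 + 5) mod 7 = 2578 mod 7 = 2 -> Wednesday (Mon=0 ... Sun=6)
Days before November (Jan-Oct): 305; November 1 index = (2 + 305) mod 7 = 6 -> Sunday
Last day offset: 30 - 1 = 29 days
Weekday index = (6 + 29) mod 7 = 0

Monday, November 30


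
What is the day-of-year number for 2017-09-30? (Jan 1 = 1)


Date: September 30, 2017
Days in months 1 through 8: 243
Plus 30 days in September

Day of year: 273


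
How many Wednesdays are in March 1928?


March 1928 has 31 days
Anchor: Jan 1, 1928. With p = 1928 - 1 = 1927: (p + p//4 - p//100 + p//400) mod 7 = (1927 + 481 - 19 + 4) mod 7 = 2393 mod 7 = 6 -> Sunday (Mon=0 ... Sun=6)
Days before March (Jan-Feb): 60; March 1 index = (6 + 60) mod 7 = 3 -> Thursday
First Wednesday is March 7
Wednesdays: 7, 14, 21, 28

4 Wednesdays


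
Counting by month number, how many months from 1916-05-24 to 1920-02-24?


From May 1916 to February 1920
4 years * 12 = 48 months, minus 3 months = 45

45 months


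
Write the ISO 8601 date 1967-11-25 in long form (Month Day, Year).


ISO 1967-11-25 parses as year=1967, month=11, day=25
Month 11 -> November

November 25, 1967


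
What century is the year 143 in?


Century = (year - 1) // 100 + 1
= (143 - 1) // 100 + 1
= 142 // 100 + 1
= 1 + 1

2nd century


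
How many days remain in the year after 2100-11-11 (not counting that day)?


Day of year: 315 of 365
Remaining = 365 - 315

50 days


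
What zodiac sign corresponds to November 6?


Date: November 6
Conventional tropical zodiac dates: Scorpio from October 23 onward; Sagittarius starts November 22
November 6 falls within the Scorpio range

Scorpio


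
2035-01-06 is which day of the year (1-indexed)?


Date: January 6, 2035
No months before January
Plus 6 days in January

Day of year: 6


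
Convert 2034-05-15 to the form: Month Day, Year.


ISO 2034-05-15 parses as year=2034, month=05, day=15
Month 5 -> May

May 15, 2034


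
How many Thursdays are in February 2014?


February 2014 has 28 days
Anchor: Jan 1, 2014. With p = 2014 - 1 = 2013: (p + p//4 - p//100 + p//400) mod 7 = (2013 + 503 - 20 + 5) mod 7 = 2501 mod 7 = 2 -> Wednesday (Mon=0 ... Sun=6)
Days before February (Jan): 31; February 1 index = (2 + 31) mod 7 = 5 -> Saturday
First Thursday is February 6
Thursdays: 6, 13, 20, 27

4 Thursdays


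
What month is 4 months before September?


September is month 9
9 - 4 = 5

May


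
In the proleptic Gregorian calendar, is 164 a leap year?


Gregorian leap year rule: divisible by 4, but not by 100, unless also by 400.
164 is divisible by 4 but not 100 -> leap year

Yes


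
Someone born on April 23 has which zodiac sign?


Date: April 23
Conventional tropical zodiac dates: Taurus from April 20 onward; Gemini starts May 21
April 23 falls within the Taurus range

Taurus


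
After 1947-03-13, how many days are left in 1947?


Day of year: 72 of 365
Remaining = 365 - 72

293 days


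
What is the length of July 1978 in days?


July 1978

31 days


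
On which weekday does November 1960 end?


November 1960 has 30 days
Anchor: Jan 1, 1960. With p = 1960 - 1 = 1959: (p + p//4 - p//100 + p//400) mod 7 = (1959 + 489 - 19 + 4) mod 7 = 2433 mod 7 = 4 -> Friday (Mon=0 ... Sun=6)
Days before November (Jan-Oct): 305; November 1 index = (4 + 305) mod 7 = 1 -> Tuesday
Last day offset: 30 - 1 = 29 days
Weekday index = (1 + 29) mod 7 = 2

Wednesday, November 30


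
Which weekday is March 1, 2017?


Target: March 1, 2017
Anchor: Jan 1, 2017. With p = 2017 - 1 = 2016: (p + p//4 - p//100 + p//400) mod 7 = (2016 + 504 - 20 + 5) mod 7 = 2505 mod 7 = 6 -> Sunday (Mon=0 ... Sun=6)
Days before March (Jan-Feb): 59 days
Weekday index = (6 + 59) mod 7 = 2

Wednesday


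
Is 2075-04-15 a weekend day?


Anchor: Jan 1, 2075. With p = 2075 - 1 = 2074: (p + p//4 - p//100 + p//400) mod 7 = (2074 + 518 - 20 + 5) mod 7 = 2577 mod 7 = 1 -> Tuesday (Mon=0 ... Sun=6)
Day of year: 105; offset = 104
Weekday index = (1 + 104) mod 7 = 0 -> Monday
Weekend days: Saturday, Sunday

No


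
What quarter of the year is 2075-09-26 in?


Month: September (month 9)
Q1: Jan-Mar, Q2: Apr-Jun, Q3: Jul-Sep, Q4: Oct-Dec

Q3


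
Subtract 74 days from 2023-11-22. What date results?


Start: 2023-11-22, subtract 74 days
Back 22 days from November 22 reaches October 31, 2023 -> 52 left
October 2023 has 31 days -> back to September 30, 2023 -> 21 left
September 2023: 30 - 21 = 9 -> lands on September 9

Result: 2023-09-09


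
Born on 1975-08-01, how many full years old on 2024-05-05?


Birth: 1975-08-01
Reference: 2024-05-05
Year difference: 2024 - 1975 = 49
Birthday not yet reached in 2024, subtract 1

48 years old


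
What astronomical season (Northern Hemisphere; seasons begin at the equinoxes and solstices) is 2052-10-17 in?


Date: October 17
Astronomical Autumn (approx.; exact equinox/solstice day varies by year): September 22 to December 20
October 17 falls within the Autumn window

Autumn


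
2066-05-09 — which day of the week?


Date: May 9, 2066
Anchor: Jan 1, 2066. With p = 2066 - 1 = 2065: (p + p//4 - p//100 + p//400) mod 7 = (2065 + 516 - 20 + 5) mod 7 = 2566 mod 7 = 4 -> Friday (Mon=0 ... Sun=6)
Days before May (Jan-Apr): 120; offset = 120 + 9 - 1 = 128
Weekday index = (4 + 128) mod 7 = 6

Day of the week: Sunday


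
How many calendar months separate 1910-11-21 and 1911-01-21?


From November 1910 to January 1911
1 year * 12 = 12 months, minus 10 months = 2

2 months


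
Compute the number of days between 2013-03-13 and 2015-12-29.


From 2013-03-13 to 2015-12-29
2013-03-13: days before March = 31 + 28 = 59 (2013 is not a leap year); day of year = 59 + 13 = 72
2015-12-29: days before December = 31 + 28 + 31 + 30 + 31 + 30 + 31 + 31 + 30 + 31 + 30 = 334 (2015 is not a leap year); day of year = 334 + 29 = 363
Rest of 2013: 365 - 72 = 293
Full years 2014 (365): 365
Total = 293 + 365 + 363 = 1021

1021 days


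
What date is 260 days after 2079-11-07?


Start: 2079-11-07, add 260 days
November 2079 has 30 days: 30 - 7 = 23 days to November 30 -> 237 left
December 2079 has 31 days -> 206 left
January 2080 has 31 days -> 175 left
February 2080 has 29 days -> 146 left
March 2080 has 31 days -> 115 left
April 2080 has 30 days -> 85 left
May 2080 has 31 days -> 54 left
June 2080 has 30 days -> 24 left
July 2080: 24 <= 31 -> lands on July 24

Result: 2080-07-24


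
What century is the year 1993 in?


Century = (year - 1) // 100 + 1
= (1993 - 1) // 100 + 1
= 1992 // 100 + 1
= 19 + 1

20th century


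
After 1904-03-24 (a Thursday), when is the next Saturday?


Current: Thursday
Target: Saturday
Days ahead: 2

Next Saturday: 1904-03-26


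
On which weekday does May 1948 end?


May 1948 has 31 days
Anchor: Jan 1, 1948. With p = 1948 - 1 = 1947: (p + p//4 - p//100 + p//400) mod 7 = (1947 + 486 - 19 + 4) mod 7 = 2418 mod 7 = 3 -> Thursday (Mon=0 ... Sun=6)
Days before May (Jan-Apr): 121; May 1 index = (3 + 121) mod 7 = 5 -> Saturday
Last day offset: 31 - 1 = 30 days
Weekday index = (5 + 30) mod 7 = 0

Monday, May 31


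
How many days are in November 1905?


November 1905

30 days


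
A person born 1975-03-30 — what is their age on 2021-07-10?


Birth: 1975-03-30
Reference: 2021-07-10
Year difference: 2021 - 1975 = 46

46 years old


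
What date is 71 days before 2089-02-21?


Start: 2089-02-21, subtract 71 days
Back 21 days from February 21 reaches January 31, 2089 -> 50 left
January 2089 has 31 days -> back to December 31, 2088 -> 19 left
December 2088: 31 - 19 = 12 -> lands on December 12

Result: 2088-12-12


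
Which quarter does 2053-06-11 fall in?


Month: June (month 6)
Q1: Jan-Mar, Q2: Apr-Jun, Q3: Jul-Sep, Q4: Oct-Dec

Q2


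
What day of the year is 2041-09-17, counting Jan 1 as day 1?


Date: September 17, 2041
Days in months 1 through 8: 243
Plus 17 days in September

Day of year: 260


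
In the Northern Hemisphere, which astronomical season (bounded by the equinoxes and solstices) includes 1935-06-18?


Date: June 18
Astronomical Spring (approx.; exact equinox/solstice day varies by year): March 20 to June 20
June 18 falls within the Spring window

Spring


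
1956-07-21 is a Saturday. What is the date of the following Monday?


Current: Saturday
Target: Monday
Days ahead: 2

Next Monday: 1956-07-23


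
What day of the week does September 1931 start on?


Target: September 1, 1931
Anchor: Jan 1, 1931. With p = 1931 - 1 = 1930: (p + p//4 - p//100 + p//400) mod 7 = (1930 + 482 - 19 + 4) mod 7 = 2397 mod 7 = 3 -> Thursday (Mon=0 ... Sun=6)
Days before September (Jan-Aug): 243 days
Weekday index = (3 + 243) mod 7 = 1

Tuesday


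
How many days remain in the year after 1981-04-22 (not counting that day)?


Day of year: 112 of 365
Remaining = 365 - 112

253 days


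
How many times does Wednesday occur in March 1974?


March 1974 has 31 days
Anchor: Jan 1, 1974. With p = 1974 - 1 = 1973: (p + p//4 - p//100 + p//400) mod 7 = (1973 + 493 - 19 + 4) mod 7 = 2451 mod 7 = 1 -> Tuesday (Mon=0 ... Sun=6)
Days before March (Jan-Feb): 59; March 1 index = (1 + 59) mod 7 = 4 -> Friday
First Wednesday is March 6
Wednesdays: 6, 13, 20, 27

4 Wednesdays


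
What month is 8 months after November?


November is month 11
11 + 8 = 19; wrap: 19 - 12 = 7

July


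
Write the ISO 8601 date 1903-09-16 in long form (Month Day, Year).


ISO 1903-09-16 parses as year=1903, month=09, day=16
Month 9 -> September

September 16, 1903


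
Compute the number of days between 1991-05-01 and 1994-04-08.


From 1991-05-01 to 1994-04-08
1991-05-01: days before May = 31 + 28 + 31 + 30 = 120 (1991 is not a leap year); day of year = 120 + 1 = 121
1994-04-08: days before April = 31 + 28 + 31 = 90 (1994 is not a leap year); day of year = 90 + 8 = 98
Rest of 1991: 365 - 121 = 244
Full years 1992 (366), 1993 (365): 731
Total = 244 + 731 + 98 = 1073

1073 days


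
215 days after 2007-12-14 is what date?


Start: 2007-12-14, add 215 days
December 2007 has 31 days: 31 - 14 = 17 days to December 31 -> 198 left
January 2008 has 31 days -> 167 left
February 2008 has 29 days -> 138 left
March 2008 has 31 days -> 107 left
April 2008 has 30 days -> 77 left
May 2008 has 31 days -> 46 left
June 2008 has 30 days -> 16 left
July 2008: 16 <= 31 -> lands on July 16

Result: 2008-07-16


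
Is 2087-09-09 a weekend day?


Anchor: Jan 1, 2087. With p = 2087 - 1 = 2086: (p + p//4 - p//100 + p//400) mod 7 = (2086 + 521 - 20 + 5) mod 7 = 2592 mod 7 = 2 -> Wednesday (Mon=0 ... Sun=6)
Day of year: 252; offset = 251
Weekday index = (2 + 251) mod 7 = 1 -> Tuesday
Weekend days: Saturday, Sunday

No


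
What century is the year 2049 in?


Century = (year - 1) // 100 + 1
= (2049 - 1) // 100 + 1
= 2048 // 100 + 1
= 20 + 1

21st century


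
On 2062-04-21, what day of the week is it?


Date: April 21, 2062
Anchor: Jan 1, 2062. With p = 2062 - 1 = 2061: (p + p//4 - p//100 + p//400) mod 7 = (2061 + 515 - 20 + 5) mod 7 = 2561 mod 7 = 6 -> Sunday (Mon=0 ... Sun=6)
Days before April (Jan-Mar): 90; offset = 90 + 21 - 1 = 110
Weekday index = (6 + 110) mod 7 = 4

Day of the week: Friday


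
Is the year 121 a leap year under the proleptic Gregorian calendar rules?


Gregorian leap year rule: divisible by 4, but not by 100, unless also by 400.
121 is not divisible by 4 -> not a leap year

No


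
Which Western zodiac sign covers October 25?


Date: October 25
Conventional tropical zodiac dates: Scorpio from October 23 onward; Sagittarius starts November 22
October 25 falls within the Scorpio range

Scorpio


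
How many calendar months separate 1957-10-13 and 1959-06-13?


From October 1957 to June 1959
2 years * 12 = 24 months, minus 4 months = 20

20 months


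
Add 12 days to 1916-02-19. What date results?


Start: 1916-02-19, add 12 days
February 1916 has 29 days: 29 - 19 = 10 days to February 29 -> 2 left
March 1916: 2 <= 31 -> lands on March 2

Result: 1916-03-02


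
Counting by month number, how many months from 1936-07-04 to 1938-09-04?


From July 1936 to September 1938
2 years * 12 = 24 months, plus 2 months = 26

26 months


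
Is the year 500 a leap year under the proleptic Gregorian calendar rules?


Gregorian leap year rule: divisible by 4, but not by 100, unless also by 400.
500 is divisible by 100 but not 400 -> not a leap year

No


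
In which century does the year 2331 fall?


Century = (year - 1) // 100 + 1
= (2331 - 1) // 100 + 1
= 2330 // 100 + 1
= 23 + 1

24th century


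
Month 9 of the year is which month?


Month 9 of 12

September


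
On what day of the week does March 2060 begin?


Target: March 1, 2060
Anchor: Jan 1, 2060. With p = 2060 - 1 = 2059: (p + p//4 - p//100 + p//400) mod 7 = (2059 + 514 - 20 + 5) mod 7 = 2558 mod 7 = 3 -> Thursday (Mon=0 ... Sun=6)
Days before March (Jan-Feb): 60 days
Weekday index = (3 + 60) mod 7 = 0

Monday


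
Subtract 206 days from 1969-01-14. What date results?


Start: 1969-01-14, subtract 206 days
Back 14 days from January 14 reaches December 31, 1968 -> 192 left
December 1968 has 31 days -> back to November 30, 1968 -> 161 left
November 1968 has 30 days -> back to October 31, 1968 -> 131 left
October 1968 has 31 days -> back to September 30, 1968 -> 100 left
September 1968 has 30 days -> back to August 31, 1968 -> 70 left
August 1968 has 31 days -> back to July 31, 1968 -> 39 left
July 1968 has 31 days -> back to June 30, 1968 -> 8 left
June 1968: 30 - 8 = 22 -> lands on June 22

Result: 1968-06-22


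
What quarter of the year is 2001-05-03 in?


Month: May (month 5)
Q1: Jan-Mar, Q2: Apr-Jun, Q3: Jul-Sep, Q4: Oct-Dec

Q2


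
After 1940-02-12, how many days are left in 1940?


Day of year: 43 of 366
Remaining = 366 - 43

323 days


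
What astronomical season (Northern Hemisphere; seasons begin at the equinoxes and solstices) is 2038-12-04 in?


Date: December 4
Astronomical Autumn (approx.; exact equinox/solstice day varies by year): September 22 to December 20
December 4 falls within the Autumn window

Autumn


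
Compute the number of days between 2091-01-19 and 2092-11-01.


From 2091-01-19 to 2092-11-01
2091-01-19: day of year = 19
2092-11-01: days before November = 31 + 29 + 31 + 30 + 31 + 30 + 31 + 31 + 30 + 31 = 305 (2092 is a leap year); day of year = 305 + 1 = 306
Rest of 2091: 365 - 19 = 346
Total = 346 + 306 = 652

652 days


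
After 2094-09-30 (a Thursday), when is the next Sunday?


Current: Thursday
Target: Sunday
Days ahead: 3

Next Sunday: 2094-10-03


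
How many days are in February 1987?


February 1987 (leap year: no)

28 days


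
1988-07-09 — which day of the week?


Date: July 9, 1988
Anchor: Jan 1, 1988. With p = 1988 - 1 = 1987: (p + p//4 - p//100 + p//400) mod 7 = (1987 + 496 - 19 + 4) mod 7 = 2468 mod 7 = 4 -> Friday (Mon=0 ... Sun=6)
Days before July (Jan-Jun): 182; offset = 182 + 9 - 1 = 190
Weekday index = (4 + 190) mod 7 = 5

Day of the week: Saturday


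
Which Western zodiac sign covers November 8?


Date: November 8
Conventional tropical zodiac dates: Scorpio from October 23 onward; Sagittarius starts November 22
November 8 falls within the Scorpio range

Scorpio


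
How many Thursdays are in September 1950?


September 1950 has 30 days
Anchor: Jan 1, 1950. With p = 1950 - 1 = 1949: (p + p//4 - p//100 + p//400) mod 7 = (1949 + 487 - 19 + 4) mod 7 = 2421 mod 7 = 6 -> Sunday (Mon=0 ... Sun=6)
Days before September (Jan-Aug): 243; September 1 index = (6 + 243) mod 7 = 4 -> Friday
First Thursday is September 7
Thursdays: 7, 14, 21, 28

4 Thursdays


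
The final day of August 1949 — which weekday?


August 1949 has 31 days
Anchor: Jan 1, 1949. With p = 1949 - 1 = 1948: (p + p//4 - p//100 + p//400) mod 7 = (1948 + 487 - 19 + 4) mod 7 = 2420 mod 7 = 5 -> Saturday (Mon=0 ... Sun=6)
Days before August (Jan-Jul): 212; August 1 index = (5 + 212) mod 7 = 0 -> Monday
Last day offset: 31 - 1 = 30 days
Weekday index = (0 + 30) mod 7 = 2

Wednesday, August 31


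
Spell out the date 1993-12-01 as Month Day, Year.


ISO 1993-12-01 parses as year=1993, month=12, day=01
Month 12 -> December

December 1, 1993


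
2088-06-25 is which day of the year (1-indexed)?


Date: June 25, 2088
Days in months 1 through 5: 152
Plus 25 days in June

Day of year: 177


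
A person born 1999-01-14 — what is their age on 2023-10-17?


Birth: 1999-01-14
Reference: 2023-10-17
Year difference: 2023 - 1999 = 24

24 years old


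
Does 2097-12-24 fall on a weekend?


Anchor: Jan 1, 2097. With p = 2097 - 1 = 2096: (p + p//4 - p//100 + p//400) mod 7 = (2096 + 524 - 20 + 5) mod 7 = 2605 mod 7 = 1 -> Tuesday (Mon=0 ... Sun=6)
Day of year: 358; offset = 357
Weekday index = (1 + 357) mod 7 = 1 -> Tuesday
Weekend days: Saturday, Sunday

No


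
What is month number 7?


Month 7 of 12

July


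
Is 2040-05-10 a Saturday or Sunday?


Anchor: Jan 1, 2040. With p = 2040 - 1 = 2039: (p + p//4 - p//100 + p//400) mod 7 = (2039 + 509 - 20 + 5) mod 7 = 2533 mod 7 = 6 -> Sunday (Mon=0 ... Sun=6)
Day of year: 131; offset = 130
Weekday index = (6 + 130) mod 7 = 3 -> Thursday
Weekend days: Saturday, Sunday

No


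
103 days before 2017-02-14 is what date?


Start: 2017-02-14, subtract 103 days
Back 14 days from February 14 reaches January 31, 2017 -> 89 left
January 2017 has 31 days -> back to December 31, 2016 -> 58 left
December 2016 has 31 days -> back to November 30, 2016 -> 27 left
November 2016: 30 - 27 = 3 -> lands on November 3

Result: 2016-11-03


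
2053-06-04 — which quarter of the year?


Month: June (month 6)
Q1: Jan-Mar, Q2: Apr-Jun, Q3: Jul-Sep, Q4: Oct-Dec

Q2


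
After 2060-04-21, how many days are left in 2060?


Day of year: 112 of 366
Remaining = 366 - 112

254 days


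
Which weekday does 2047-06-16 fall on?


Date: June 16, 2047
Anchor: Jan 1, 2047. With p = 2047 - 1 = 2046: (p + p//4 - p//100 + p//400) mod 7 = (2046 + 511 - 20 + 5) mod 7 = 2542 mod 7 = 1 -> Tuesday (Mon=0 ... Sun=6)
Days before June (Jan-May): 151; offset = 151 + 16 - 1 = 166
Weekday index = (1 + 166) mod 7 = 6

Day of the week: Sunday


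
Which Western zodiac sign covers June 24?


Date: June 24
Conventional tropical zodiac dates: Cancer from June 21 onward; Leo starts July 23
June 24 falls within the Cancer range

Cancer


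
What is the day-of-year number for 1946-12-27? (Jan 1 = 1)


Date: December 27, 1946
Days in months 1 through 11: 334
Plus 27 days in December

Day of year: 361


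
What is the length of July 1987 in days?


July 1987

31 days


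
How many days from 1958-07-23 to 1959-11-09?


From 1958-07-23 to 1959-11-09
1958-07-23: days before July = 31 + 28 + 31 + 30 + 31 + 30 = 181 (1958 is not a leap year); day of year = 181 + 23 = 204
1959-11-09: days before November = 31 + 28 + 31 + 30 + 31 + 30 + 31 + 31 + 30 + 31 = 304 (1959 is not a leap year); day of year = 304 + 9 = 313
Rest of 1958: 365 - 204 = 161
Total = 161 + 313 = 474

474 days


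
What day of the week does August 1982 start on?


Target: August 1, 1982
Anchor: Jan 1, 1982. With p = 1982 - 1 = 1981: (p + p//4 - p//100 + p//400) mod 7 = (1981 + 495 - 19 + 4) mod 7 = 2461 mod 7 = 4 -> Friday (Mon=0 ... Sun=6)
Days before August (Jan-Jul): 212 days
Weekday index = (4 + 212) mod 7 = 6

Sunday


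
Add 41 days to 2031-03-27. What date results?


Start: 2031-03-27, add 41 days
March 2031 has 31 days: 31 - 27 = 4 days to March 31 -> 37 left
April 2031 has 30 days -> 7 left
May 2031: 7 <= 31 -> lands on May 7

Result: 2031-05-07


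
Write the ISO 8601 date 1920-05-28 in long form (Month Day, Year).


ISO 1920-05-28 parses as year=1920, month=05, day=28
Month 5 -> May

May 28, 1920


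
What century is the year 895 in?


Century = (year - 1) // 100 + 1
= (895 - 1) // 100 + 1
= 894 // 100 + 1
= 8 + 1

9th century


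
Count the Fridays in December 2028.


December 2028 has 31 days
Anchor: Jan 1, 2028. With p = 2028 - 1 = 2027: (p + p//4 - p//100 + p//400) mod 7 = (2027 + 506 - 20 + 5) mod 7 = 2518 mod 7 = 5 -> Saturday (Mon=0 ... Sun=6)
Days before December (Jan-Nov): 335; December 1 index = (5 + 335) mod 7 = 4 -> Friday
First Friday is December 1
Fridays: 1, 8, 15, 22, 29

5 Fridays


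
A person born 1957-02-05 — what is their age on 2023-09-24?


Birth: 1957-02-05
Reference: 2023-09-24
Year difference: 2023 - 1957 = 66

66 years old


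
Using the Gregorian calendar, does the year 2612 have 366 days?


Gregorian leap year rule: divisible by 4, but not by 100, unless also by 400.
2612 is divisible by 4 but not 100 -> leap year

Yes


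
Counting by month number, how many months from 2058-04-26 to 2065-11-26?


From April 2058 to November 2065
7 years * 12 = 84 months, plus 7 months = 91

91 months


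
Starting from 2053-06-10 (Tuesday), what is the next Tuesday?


Current: Tuesday
Target: Tuesday
Days ahead: 7

Next Tuesday: 2053-06-17


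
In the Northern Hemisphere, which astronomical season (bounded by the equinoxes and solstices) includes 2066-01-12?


Date: January 12
Astronomical Winter (approx.; exact equinox/solstice day varies by year): December 21 to March 19
January 12 falls within the Winter window

Winter


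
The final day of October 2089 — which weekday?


October 2089 has 31 days
Anchor: Jan 1, 2089. With p = 2089 - 1 = 2088: (p + p//4 - p//100 + p//400) mod 7 = (2088 + 522 - 20 + 5) mod 7 = 2595 mod 7 = 5 -> Saturday (Mon=0 ... Sun=6)
Days before October (Jan-Sep): 273; October 1 index = (5 + 273) mod 7 = 5 -> Saturday
Last day offset: 31 - 1 = 30 days
Weekday index = (5 + 30) mod 7 = 0

Monday, October 31


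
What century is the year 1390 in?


Century = (year - 1) // 100 + 1
= (1390 - 1) // 100 + 1
= 1389 // 100 + 1
= 13 + 1

14th century


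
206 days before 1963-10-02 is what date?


Start: 1963-10-02, subtract 206 days
Back 2 days from October 2 reaches September 30, 1963 -> 204 left
September 1963 has 30 days -> back to August 31, 1963 -> 174 left
August 1963 has 31 days -> back to July 31, 1963 -> 143 left
July 1963 has 31 days -> back to June 30, 1963 -> 112 left
June 1963 has 30 days -> back to May 31, 1963 -> 82 left
May 1963 has 31 days -> back to April 30, 1963 -> 51 left
April 1963 has 30 days -> back to March 31, 1963 -> 21 left
March 1963: 31 - 21 = 10 -> lands on March 10

Result: 1963-03-10


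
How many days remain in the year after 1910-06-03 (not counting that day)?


Day of year: 154 of 365
Remaining = 365 - 154

211 days


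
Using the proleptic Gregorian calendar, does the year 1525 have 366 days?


Gregorian leap year rule: divisible by 4, but not by 100, unless also by 400.
1525 is not divisible by 4 -> not a leap year

No


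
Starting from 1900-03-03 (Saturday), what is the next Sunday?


Current: Saturday
Target: Sunday
Days ahead: 1

Next Sunday: 1900-03-04


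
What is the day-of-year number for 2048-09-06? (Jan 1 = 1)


Date: September 6, 2048
Days in months 1 through 8: 244
Plus 6 days in September

Day of year: 250


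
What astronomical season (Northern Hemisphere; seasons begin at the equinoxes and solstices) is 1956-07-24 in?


Date: July 24
Astronomical Summer (approx.; exact equinox/solstice day varies by year): June 21 to September 21
July 24 falls within the Summer window

Summer


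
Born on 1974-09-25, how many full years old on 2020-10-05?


Birth: 1974-09-25
Reference: 2020-10-05
Year difference: 2020 - 1974 = 46

46 years old


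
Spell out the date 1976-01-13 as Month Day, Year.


ISO 1976-01-13 parses as year=1976, month=01, day=13
Month 1 -> January

January 13, 1976


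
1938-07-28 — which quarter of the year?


Month: July (month 7)
Q1: Jan-Mar, Q2: Apr-Jun, Q3: Jul-Sep, Q4: Oct-Dec

Q3


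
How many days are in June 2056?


June 2056

30 days


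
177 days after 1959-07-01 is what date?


Start: 1959-07-01, add 177 days
July 1959 has 31 days: 31 - 1 = 30 days to July 31 -> 147 left
August 1959 has 31 days -> 116 left
September 1959 has 30 days -> 86 left
October 1959 has 31 days -> 55 left
November 1959 has 30 days -> 25 left
December 1959: 25 <= 31 -> lands on December 25

Result: 1959-12-25


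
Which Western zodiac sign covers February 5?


Date: February 5
Conventional tropical zodiac dates: Aquarius from January 20 onward; Pisces starts February 19
February 5 falls within the Aquarius range

Aquarius


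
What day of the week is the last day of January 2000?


January 2000 has 31 days
Anchor: Jan 1, 2000. With p = 2000 - 1 = 1999: (p + p//4 - p//100 + p//400) mod 7 = (1999 + 499 - 19 + 4) mod 7 = 2483 mod 7 = 5 -> Saturday (Mon=0 ... Sun=6)
January 1 is the anchor itself -> Saturday
Last day offset: 31 - 1 = 30 days
Weekday index = (5 + 30) mod 7 = 0

Monday, January 31


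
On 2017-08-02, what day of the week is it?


Date: August 2, 2017
Anchor: Jan 1, 2017. With p = 2017 - 1 = 2016: (p + p//4 - p//100 + p//400) mod 7 = (2016 + 504 - 20 + 5) mod 7 = 2505 mod 7 = 6 -> Sunday (Mon=0 ... Sun=6)
Days before August (Jan-Jul): 212; offset = 212 + 2 - 1 = 213
Weekday index = (6 + 213) mod 7 = 2

Day of the week: Wednesday


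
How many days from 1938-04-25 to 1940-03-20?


From 1938-04-25 to 1940-03-20
1938-04-25: days before April = 31 + 28 + 31 = 90 (1938 is not a leap year); day of year = 90 + 25 = 115
1940-03-20: days before March = 31 + 29 = 60 (1940 is a leap year); day of year = 60 + 20 = 80
Rest of 1938: 365 - 115 = 250
Full years 1939 (365): 365
Total = 250 + 365 + 80 = 695

695 days


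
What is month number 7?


Month 7 of 12

July


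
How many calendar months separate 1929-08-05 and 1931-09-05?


From August 1929 to September 1931
2 years * 12 = 24 months, plus 1 month = 25

25 months


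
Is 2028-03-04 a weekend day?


Anchor: Jan 1, 2028. With p = 2028 - 1 = 2027: (p + p//4 - p//100 + p//400) mod 7 = (2027 + 506 - 20 + 5) mod 7 = 2518 mod 7 = 5 -> Saturday (Mon=0 ... Sun=6)
Day of year: 64; offset = 63
Weekday index = (5 + 63) mod 7 = 5 -> Saturday
Weekend days: Saturday, Sunday

Yes


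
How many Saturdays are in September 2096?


September 2096 has 30 days
Anchor: Jan 1, 2096. With p = 2096 - 1 = 2095: (p + p//4 - p//100 + p//400) mod 7 = (2095 + 523 - 20 + 5) mod 7 = 2603 mod 7 = 6 -> Sunday (Mon=0 ... Sun=6)
Days before September (Jan-Aug): 244; September 1 index = (6 + 244) mod 7 = 5 -> Saturday
First Saturday is September 1
Saturdays: 1, 8, 15, 22, 29

5 Saturdays


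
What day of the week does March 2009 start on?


Target: March 1, 2009
Anchor: Jan 1, 2009. With p = 2009 - 1 = 2008: (p + p//4 - p//100 + p//400) mod 7 = (2008 + 502 - 20 + 5) mod 7 = 2495 mod 7 = 3 -> Thursday (Mon=0 ... Sun=6)
Days before March (Jan-Feb): 59 days
Weekday index = (3 + 59) mod 7 = 6

Sunday


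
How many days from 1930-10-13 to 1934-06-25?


From 1930-10-13 to 1934-06-25
1930-10-13: days before October = 31 + 28 + 31 + 30 + 31 + 30 + 31 + 31 + 30 = 273 (1930 is not a leap year); day of year = 273 + 13 = 286
1934-06-25: days before June = 31 + 28 + 31 + 30 + 31 = 151 (1934 is not a leap year); day of year = 151 + 25 = 176
Rest of 1930: 365 - 286 = 79
Full years 1931 (365), 1932 (366), 1933 (365): 1096
Total = 79 + 1096 + 176 = 1351

1351 days


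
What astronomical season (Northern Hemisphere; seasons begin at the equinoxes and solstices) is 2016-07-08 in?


Date: July 8
Astronomical Summer (approx.; exact equinox/solstice day varies by year): June 21 to September 21
July 8 falls within the Summer window

Summer


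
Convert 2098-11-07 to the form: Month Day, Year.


ISO 2098-11-07 parses as year=2098, month=11, day=07
Month 11 -> November

November 7, 2098


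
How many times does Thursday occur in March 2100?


March 2100 has 31 days
Anchor: Jan 1, 2100. With p = 2100 - 1 = 2099: (p + p//4 - p//100 + p//400) mod 7 = (2099 + 524 - 20 + 5) mod 7 = 2608 mod 7 = 4 -> Friday (Mon=0 ... Sun=6)
Days before March (Jan-Feb): 59; March 1 index = (4 + 59) mod 7 = 0 -> Monday
First Thursday is March 4
Thursdays: 4, 11, 18, 25

4 Thursdays


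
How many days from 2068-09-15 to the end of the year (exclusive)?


Day of year: 259 of 366
Remaining = 366 - 259

107 days


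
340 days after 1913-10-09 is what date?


Start: 1913-10-09, add 340 days
October 1913 has 31 days: 31 - 9 = 22 days to October 31 -> 318 left
November 1913 has 30 days -> 288 left
December 1913 has 31 days -> 257 left
January 1914 has 31 days -> 226 left
February 1914 has 28 days -> 198 left
March 1914 has 31 days -> 167 left
April 1914 has 30 days -> 137 left
May 1914 has 31 days -> 106 left
June 1914 has 30 days -> 76 left
July 1914 has 31 days -> 45 left
August 1914 has 31 days -> 14 left
September 1914: 14 <= 30 -> lands on September 14

Result: 1914-09-14


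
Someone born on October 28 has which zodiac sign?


Date: October 28
Conventional tropical zodiac dates: Scorpio from October 23 onward; Sagittarius starts November 22
October 28 falls within the Scorpio range

Scorpio


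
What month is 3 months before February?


February is month 2
2 - 3 = -1; wrap: -1 + 12 = 11

November


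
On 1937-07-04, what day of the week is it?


Date: July 4, 1937
Anchor: Jan 1, 1937. With p = 1937 - 1 = 1936: (p + p//4 - p//100 + p//400) mod 7 = (1936 + 484 - 19 + 4) mod 7 = 2405 mod 7 = 4 -> Friday (Mon=0 ... Sun=6)
Days before July (Jan-Jun): 181; offset = 181 + 4 - 1 = 184
Weekday index = (4 + 184) mod 7 = 6

Day of the week: Sunday


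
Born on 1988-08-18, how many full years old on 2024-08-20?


Birth: 1988-08-18
Reference: 2024-08-20
Year difference: 2024 - 1988 = 36

36 years old


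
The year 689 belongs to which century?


Century = (year - 1) // 100 + 1
= (689 - 1) // 100 + 1
= 688 // 100 + 1
= 6 + 1

7th century


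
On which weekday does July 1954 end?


July 1954 has 31 days
Anchor: Jan 1, 1954. With p = 1954 - 1 = 1953: (p + p//4 - p//100 + p//400) mod 7 = (1953 + 488 - 19 + 4) mod 7 = 2426 mod 7 = 4 -> Friday (Mon=0 ... Sun=6)
Days before July (Jan-Jun): 181; July 1 index = (4 + 181) mod 7 = 3 -> Thursday
Last day offset: 31 - 1 = 30 days
Weekday index = (3 + 30) mod 7 = 5

Saturday, July 31


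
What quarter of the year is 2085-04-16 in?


Month: April (month 4)
Q1: Jan-Mar, Q2: Apr-Jun, Q3: Jul-Sep, Q4: Oct-Dec

Q2


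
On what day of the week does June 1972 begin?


Target: June 1, 1972
Anchor: Jan 1, 1972. With p = 1972 - 1 = 1971: (p + p//4 - p//100 + p//400) mod 7 = (1971 + 492 - 19 + 4) mod 7 = 2448 mod 7 = 5 -> Saturday (Mon=0 ... Sun=6)
Days before June (Jan-May): 152 days
Weekday index = (5 + 152) mod 7 = 3

Thursday


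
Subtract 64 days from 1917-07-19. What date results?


Start: 1917-07-19, subtract 64 days
Back 19 days from July 19 reaches June 30, 1917 -> 45 left
June 1917 has 30 days -> back to May 31, 1917 -> 15 left
May 1917: 31 - 15 = 16 -> lands on May 16

Result: 1917-05-16


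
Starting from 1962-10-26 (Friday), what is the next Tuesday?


Current: Friday
Target: Tuesday
Days ahead: 4

Next Tuesday: 1962-10-30


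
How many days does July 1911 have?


July 1911

31 days


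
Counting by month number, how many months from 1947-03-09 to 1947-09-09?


From March 1947 to September 1947
0 years * 12 = 0 months, plus 6 months = 6

6 months


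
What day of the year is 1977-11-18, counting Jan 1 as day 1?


Date: November 18, 1977
Days in months 1 through 10: 304
Plus 18 days in November

Day of year: 322


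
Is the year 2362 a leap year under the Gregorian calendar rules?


Gregorian leap year rule: divisible by 4, but not by 100, unless also by 400.
2362 is not divisible by 4 -> not a leap year

No


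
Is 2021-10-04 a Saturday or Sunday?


Anchor: Jan 1, 2021. With p = 2021 - 1 = 2020: (p + p//4 - p//100 + p//400) mod 7 = (2020 + 505 - 20 + 5) mod 7 = 2510 mod 7 = 4 -> Friday (Mon=0 ... Sun=6)
Day of year: 277; offset = 276
Weekday index = (4 + 276) mod 7 = 0 -> Monday
Weekend days: Saturday, Sunday

No


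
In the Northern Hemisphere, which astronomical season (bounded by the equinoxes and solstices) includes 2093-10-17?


Date: October 17
Astronomical Autumn (approx.; exact equinox/solstice day varies by year): September 22 to December 20
October 17 falls within the Autumn window

Autumn


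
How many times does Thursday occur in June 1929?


June 1929 has 30 days
Anchor: Jan 1, 1929. With p = 1929 - 1 = 1928: (p + p//4 - p//100 + p//400) mod 7 = (1928 + 482 - 19 + 4) mod 7 = 2395 mod 7 = 1 -> Tuesday (Mon=0 ... Sun=6)
Days before June (Jan-May): 151; June 1 index = (1 + 151) mod 7 = 5 -> Saturday
First Thursday is June 6
Thursdays: 6, 13, 20, 27

4 Thursdays


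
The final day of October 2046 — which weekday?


October 2046 has 31 days
Anchor: Jan 1, 2046. With p = 2046 - 1 = 2045: (p + p//4 - p//100 + p//400) mod 7 = (2045 + 511 - 20 + 5) mod 7 = 2541 mod 7 = 0 -> Monday (Mon=0 ... Sun=6)
Days before October (Jan-Sep): 273; October 1 index = (0 + 273) mod 7 = 0 -> Monday
Last day offset: 31 - 1 = 30 days
Weekday index = (0 + 30) mod 7 = 2

Wednesday, October 31


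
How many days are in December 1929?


December 1929

31 days


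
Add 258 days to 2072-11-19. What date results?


Start: 2072-11-19, add 258 days
November 2072 has 30 days: 30 - 19 = 11 days to November 30 -> 247 left
December 2072 has 31 days -> 216 left
January 2073 has 31 days -> 185 left
February 2073 has 28 days -> 157 left
March 2073 has 31 days -> 126 left
April 2073 has 30 days -> 96 left
May 2073 has 31 days -> 65 left
June 2073 has 30 days -> 35 left
July 2073 has 31 days -> 4 left
August 2073: 4 <= 31 -> lands on August 4

Result: 2073-08-04


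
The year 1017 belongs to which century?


Century = (year - 1) // 100 + 1
= (1017 - 1) // 100 + 1
= 1016 // 100 + 1
= 10 + 1

11th century


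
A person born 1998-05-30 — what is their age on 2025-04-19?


Birth: 1998-05-30
Reference: 2025-04-19
Year difference: 2025 - 1998 = 27
Birthday not yet reached in 2025, subtract 1

26 years old


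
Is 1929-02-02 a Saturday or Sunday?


Anchor: Jan 1, 1929. With p = 1929 - 1 = 1928: (p + p//4 - p//100 + p//400) mod 7 = (1928 + 482 - 19 + 4) mod 7 = 2395 mod 7 = 1 -> Tuesday (Mon=0 ... Sun=6)
Day of year: 33; offset = 32
Weekday index = (1 + 32) mod 7 = 5 -> Saturday
Weekend days: Saturday, Sunday

Yes


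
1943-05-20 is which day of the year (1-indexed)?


Date: May 20, 1943
Days in months 1 through 4: 120
Plus 20 days in May

Day of year: 140


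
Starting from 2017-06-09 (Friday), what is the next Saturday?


Current: Friday
Target: Saturday
Days ahead: 1

Next Saturday: 2017-06-10


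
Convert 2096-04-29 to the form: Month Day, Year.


ISO 2096-04-29 parses as year=2096, month=04, day=29
Month 4 -> April

April 29, 2096


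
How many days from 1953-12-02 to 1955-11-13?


From 1953-12-02 to 1955-11-13
1953-12-02: days before December = 31 + 28 + 31 + 30 + 31 + 30 + 31 + 31 + 30 + 31 + 30 = 334 (1953 is not a leap year); day of year = 334 + 2 = 336
1955-11-13: days before November = 31 + 28 + 31 + 30 + 31 + 30 + 31 + 31 + 30 + 31 = 304 (1955 is not a leap year); day of year = 304 + 13 = 317
Rest of 1953: 365 - 336 = 29
Full years 1954 (365): 365
Total = 29 + 365 + 317 = 711

711 days


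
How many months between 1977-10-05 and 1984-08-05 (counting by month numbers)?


From October 1977 to August 1984
7 years * 12 = 84 months, minus 2 months = 82

82 months


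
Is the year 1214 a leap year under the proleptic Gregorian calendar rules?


Gregorian leap year rule: divisible by 4, but not by 100, unless also by 400.
1214 is not divisible by 4 -> not a leap year

No


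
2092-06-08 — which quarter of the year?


Month: June (month 6)
Q1: Jan-Mar, Q2: Apr-Jun, Q3: Jul-Sep, Q4: Oct-Dec

Q2


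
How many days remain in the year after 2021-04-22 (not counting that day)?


Day of year: 112 of 365
Remaining = 365 - 112

253 days


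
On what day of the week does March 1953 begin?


Target: March 1, 1953
Anchor: Jan 1, 1953. With p = 1953 - 1 = 1952: (p + p//4 - p//100 + p//400) mod 7 = (1952 + 488 - 19 + 4) mod 7 = 2425 mod 7 = 3 -> Thursday (Mon=0 ... Sun=6)
Days before March (Jan-Feb): 59 days
Weekday index = (3 + 59) mod 7 = 6

Sunday


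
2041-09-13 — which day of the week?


Date: September 13, 2041
Anchor: Jan 1, 2041. With p = 2041 - 1 = 2040: (p + p//4 - p//100 + p//400) mod 7 = (2040 + 510 - 20 + 5) mod 7 = 2535 mod 7 = 1 -> Tuesday (Mon=0 ... Sun=6)
Days before September (Jan-Aug): 243; offset = 243 + 13 - 1 = 255
Weekday index = (1 + 255) mod 7 = 4

Day of the week: Friday


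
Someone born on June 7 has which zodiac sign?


Date: June 7
Conventional tropical zodiac dates: Gemini from May 21 onward; Cancer starts June 21
June 7 falls within the Gemini range

Gemini


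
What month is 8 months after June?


June is month 6
6 + 8 = 14; wrap: 14 - 12 = 2

February


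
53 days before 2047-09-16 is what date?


Start: 2047-09-16, subtract 53 days
Back 16 days from September 16 reaches August 31, 2047 -> 37 left
August 2047 has 31 days -> back to July 31, 2047 -> 6 left
July 2047: 31 - 6 = 25 -> lands on July 25

Result: 2047-07-25


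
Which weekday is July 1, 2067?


Target: July 1, 2067
Anchor: Jan 1, 2067. With p = 2067 - 1 = 2066: (p + p//4 - p//100 + p//400) mod 7 = (2066 + 516 - 20 + 5) mod 7 = 2567 mod 7 = 5 -> Saturday (Mon=0 ... Sun=6)
Days before July (Jan-Jun): 181 days
Weekday index = (5 + 181) mod 7 = 4

Friday
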